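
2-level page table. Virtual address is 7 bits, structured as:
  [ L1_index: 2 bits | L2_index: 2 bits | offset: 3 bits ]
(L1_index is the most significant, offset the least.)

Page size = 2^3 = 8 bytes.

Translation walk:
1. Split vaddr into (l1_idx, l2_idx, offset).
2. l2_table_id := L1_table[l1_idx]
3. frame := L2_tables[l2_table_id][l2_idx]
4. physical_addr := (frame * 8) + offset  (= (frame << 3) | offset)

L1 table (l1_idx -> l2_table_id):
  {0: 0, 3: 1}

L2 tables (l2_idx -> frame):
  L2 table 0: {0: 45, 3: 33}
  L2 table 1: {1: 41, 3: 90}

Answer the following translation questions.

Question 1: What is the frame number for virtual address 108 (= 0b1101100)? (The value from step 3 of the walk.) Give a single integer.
Answer: 41

Derivation:
vaddr = 108: l1_idx=3, l2_idx=1
L1[3] = 1; L2[1][1] = 41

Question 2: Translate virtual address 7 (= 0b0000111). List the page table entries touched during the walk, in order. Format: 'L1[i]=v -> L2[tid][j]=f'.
vaddr = 7 = 0b0000111
Split: l1_idx=0, l2_idx=0, offset=7

Answer: L1[0]=0 -> L2[0][0]=45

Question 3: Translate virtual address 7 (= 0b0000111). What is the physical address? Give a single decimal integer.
vaddr = 7 = 0b0000111
Split: l1_idx=0, l2_idx=0, offset=7
L1[0] = 0
L2[0][0] = 45
paddr = 45 * 8 + 7 = 367

Answer: 367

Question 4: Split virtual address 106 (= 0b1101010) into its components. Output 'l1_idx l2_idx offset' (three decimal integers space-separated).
vaddr = 106 = 0b1101010
  top 2 bits -> l1_idx = 3
  next 2 bits -> l2_idx = 1
  bottom 3 bits -> offset = 2

Answer: 3 1 2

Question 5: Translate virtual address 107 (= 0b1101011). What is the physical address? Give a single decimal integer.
Answer: 331

Derivation:
vaddr = 107 = 0b1101011
Split: l1_idx=3, l2_idx=1, offset=3
L1[3] = 1
L2[1][1] = 41
paddr = 41 * 8 + 3 = 331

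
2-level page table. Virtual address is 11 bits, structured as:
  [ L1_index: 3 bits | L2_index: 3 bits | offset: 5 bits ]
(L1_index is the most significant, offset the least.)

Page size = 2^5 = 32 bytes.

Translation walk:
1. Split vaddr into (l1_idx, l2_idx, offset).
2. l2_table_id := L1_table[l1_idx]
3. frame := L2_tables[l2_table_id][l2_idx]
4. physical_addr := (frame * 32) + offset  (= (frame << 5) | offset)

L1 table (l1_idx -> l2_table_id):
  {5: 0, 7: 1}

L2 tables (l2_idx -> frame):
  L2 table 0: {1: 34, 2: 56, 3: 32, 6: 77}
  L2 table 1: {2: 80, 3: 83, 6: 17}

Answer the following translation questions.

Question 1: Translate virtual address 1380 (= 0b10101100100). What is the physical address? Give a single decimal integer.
Answer: 1028

Derivation:
vaddr = 1380 = 0b10101100100
Split: l1_idx=5, l2_idx=3, offset=4
L1[5] = 0
L2[0][3] = 32
paddr = 32 * 32 + 4 = 1028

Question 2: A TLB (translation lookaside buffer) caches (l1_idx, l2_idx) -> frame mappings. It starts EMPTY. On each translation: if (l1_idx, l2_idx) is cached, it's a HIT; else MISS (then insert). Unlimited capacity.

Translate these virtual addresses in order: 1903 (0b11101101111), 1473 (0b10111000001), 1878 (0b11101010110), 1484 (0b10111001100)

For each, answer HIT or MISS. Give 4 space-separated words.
vaddr=1903: (7,3) not in TLB -> MISS, insert
vaddr=1473: (5,6) not in TLB -> MISS, insert
vaddr=1878: (7,2) not in TLB -> MISS, insert
vaddr=1484: (5,6) in TLB -> HIT

Answer: MISS MISS MISS HIT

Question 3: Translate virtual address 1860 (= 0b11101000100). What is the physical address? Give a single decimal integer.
Answer: 2564

Derivation:
vaddr = 1860 = 0b11101000100
Split: l1_idx=7, l2_idx=2, offset=4
L1[7] = 1
L2[1][2] = 80
paddr = 80 * 32 + 4 = 2564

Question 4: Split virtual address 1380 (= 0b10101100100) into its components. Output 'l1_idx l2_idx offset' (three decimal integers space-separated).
Answer: 5 3 4

Derivation:
vaddr = 1380 = 0b10101100100
  top 3 bits -> l1_idx = 5
  next 3 bits -> l2_idx = 3
  bottom 5 bits -> offset = 4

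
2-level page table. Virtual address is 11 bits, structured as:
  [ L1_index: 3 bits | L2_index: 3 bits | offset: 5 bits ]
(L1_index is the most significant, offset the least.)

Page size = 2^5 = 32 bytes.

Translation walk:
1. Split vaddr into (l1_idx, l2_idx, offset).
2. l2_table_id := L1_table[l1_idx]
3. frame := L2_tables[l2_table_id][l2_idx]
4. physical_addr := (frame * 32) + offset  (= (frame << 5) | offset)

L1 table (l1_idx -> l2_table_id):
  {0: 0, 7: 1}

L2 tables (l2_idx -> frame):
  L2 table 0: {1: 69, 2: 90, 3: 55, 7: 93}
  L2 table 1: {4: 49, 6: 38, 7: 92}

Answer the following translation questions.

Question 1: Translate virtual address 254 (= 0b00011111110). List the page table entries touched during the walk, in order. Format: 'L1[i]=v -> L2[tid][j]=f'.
vaddr = 254 = 0b00011111110
Split: l1_idx=0, l2_idx=7, offset=30

Answer: L1[0]=0 -> L2[0][7]=93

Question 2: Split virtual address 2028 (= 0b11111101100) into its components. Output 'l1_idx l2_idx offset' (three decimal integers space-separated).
vaddr = 2028 = 0b11111101100
  top 3 bits -> l1_idx = 7
  next 3 bits -> l2_idx = 7
  bottom 5 bits -> offset = 12

Answer: 7 7 12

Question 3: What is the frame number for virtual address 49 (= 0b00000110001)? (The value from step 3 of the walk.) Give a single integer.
vaddr = 49: l1_idx=0, l2_idx=1
L1[0] = 0; L2[0][1] = 69

Answer: 69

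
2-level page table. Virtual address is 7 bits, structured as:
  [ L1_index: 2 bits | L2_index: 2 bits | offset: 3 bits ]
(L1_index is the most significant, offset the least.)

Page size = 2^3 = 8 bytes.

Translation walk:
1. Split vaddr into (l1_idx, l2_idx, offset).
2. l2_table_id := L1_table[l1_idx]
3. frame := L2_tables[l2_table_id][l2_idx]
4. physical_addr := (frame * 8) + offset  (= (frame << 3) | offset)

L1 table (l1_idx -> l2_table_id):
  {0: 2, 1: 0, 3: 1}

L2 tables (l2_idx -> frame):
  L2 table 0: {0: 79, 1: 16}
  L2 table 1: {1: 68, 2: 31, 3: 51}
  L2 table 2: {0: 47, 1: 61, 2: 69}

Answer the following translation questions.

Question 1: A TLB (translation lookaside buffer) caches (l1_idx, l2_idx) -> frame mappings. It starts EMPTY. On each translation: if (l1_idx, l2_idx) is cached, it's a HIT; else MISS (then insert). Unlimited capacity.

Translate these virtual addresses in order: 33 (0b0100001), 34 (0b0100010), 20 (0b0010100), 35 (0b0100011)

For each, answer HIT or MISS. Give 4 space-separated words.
Answer: MISS HIT MISS HIT

Derivation:
vaddr=33: (1,0) not in TLB -> MISS, insert
vaddr=34: (1,0) in TLB -> HIT
vaddr=20: (0,2) not in TLB -> MISS, insert
vaddr=35: (1,0) in TLB -> HIT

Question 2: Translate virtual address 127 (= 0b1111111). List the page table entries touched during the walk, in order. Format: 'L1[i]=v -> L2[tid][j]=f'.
Answer: L1[3]=1 -> L2[1][3]=51

Derivation:
vaddr = 127 = 0b1111111
Split: l1_idx=3, l2_idx=3, offset=7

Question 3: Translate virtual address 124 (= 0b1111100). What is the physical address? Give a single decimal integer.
Answer: 412

Derivation:
vaddr = 124 = 0b1111100
Split: l1_idx=3, l2_idx=3, offset=4
L1[3] = 1
L2[1][3] = 51
paddr = 51 * 8 + 4 = 412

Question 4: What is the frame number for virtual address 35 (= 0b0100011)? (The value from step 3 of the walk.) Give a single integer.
Answer: 79

Derivation:
vaddr = 35: l1_idx=1, l2_idx=0
L1[1] = 0; L2[0][0] = 79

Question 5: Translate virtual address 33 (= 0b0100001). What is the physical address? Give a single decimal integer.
vaddr = 33 = 0b0100001
Split: l1_idx=1, l2_idx=0, offset=1
L1[1] = 0
L2[0][0] = 79
paddr = 79 * 8 + 1 = 633

Answer: 633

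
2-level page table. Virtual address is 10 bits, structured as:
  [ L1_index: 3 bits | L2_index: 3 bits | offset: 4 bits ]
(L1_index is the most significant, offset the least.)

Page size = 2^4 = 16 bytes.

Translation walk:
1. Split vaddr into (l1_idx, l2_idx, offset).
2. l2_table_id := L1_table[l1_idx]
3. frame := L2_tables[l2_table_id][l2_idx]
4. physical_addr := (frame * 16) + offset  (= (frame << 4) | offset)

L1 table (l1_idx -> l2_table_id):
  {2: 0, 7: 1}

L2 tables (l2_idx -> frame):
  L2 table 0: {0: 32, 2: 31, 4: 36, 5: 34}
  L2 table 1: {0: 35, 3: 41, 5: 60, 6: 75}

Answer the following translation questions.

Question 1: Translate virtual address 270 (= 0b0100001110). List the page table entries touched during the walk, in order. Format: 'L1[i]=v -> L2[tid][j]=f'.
Answer: L1[2]=0 -> L2[0][0]=32

Derivation:
vaddr = 270 = 0b0100001110
Split: l1_idx=2, l2_idx=0, offset=14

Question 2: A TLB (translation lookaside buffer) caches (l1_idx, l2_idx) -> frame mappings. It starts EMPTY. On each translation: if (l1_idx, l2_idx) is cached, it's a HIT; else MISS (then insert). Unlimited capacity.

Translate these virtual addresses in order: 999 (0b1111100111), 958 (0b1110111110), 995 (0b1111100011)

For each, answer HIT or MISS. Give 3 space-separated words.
Answer: MISS MISS HIT

Derivation:
vaddr=999: (7,6) not in TLB -> MISS, insert
vaddr=958: (7,3) not in TLB -> MISS, insert
vaddr=995: (7,6) in TLB -> HIT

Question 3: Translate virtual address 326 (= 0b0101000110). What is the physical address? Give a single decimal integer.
Answer: 582

Derivation:
vaddr = 326 = 0b0101000110
Split: l1_idx=2, l2_idx=4, offset=6
L1[2] = 0
L2[0][4] = 36
paddr = 36 * 16 + 6 = 582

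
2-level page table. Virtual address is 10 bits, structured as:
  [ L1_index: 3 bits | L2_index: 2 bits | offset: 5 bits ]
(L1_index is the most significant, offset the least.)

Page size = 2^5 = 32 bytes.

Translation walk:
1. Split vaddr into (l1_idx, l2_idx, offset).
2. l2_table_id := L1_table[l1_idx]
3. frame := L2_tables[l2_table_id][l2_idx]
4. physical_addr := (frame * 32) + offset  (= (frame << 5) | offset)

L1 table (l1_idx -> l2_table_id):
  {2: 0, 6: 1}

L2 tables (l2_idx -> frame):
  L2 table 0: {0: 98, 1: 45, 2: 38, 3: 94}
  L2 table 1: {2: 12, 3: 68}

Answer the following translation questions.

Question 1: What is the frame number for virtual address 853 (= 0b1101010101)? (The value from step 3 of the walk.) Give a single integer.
Answer: 12

Derivation:
vaddr = 853: l1_idx=6, l2_idx=2
L1[6] = 1; L2[1][2] = 12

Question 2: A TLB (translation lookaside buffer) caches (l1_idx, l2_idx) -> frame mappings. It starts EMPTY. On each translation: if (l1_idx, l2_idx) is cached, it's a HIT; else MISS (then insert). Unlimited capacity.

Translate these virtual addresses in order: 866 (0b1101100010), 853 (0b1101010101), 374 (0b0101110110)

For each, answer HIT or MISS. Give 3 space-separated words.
vaddr=866: (6,3) not in TLB -> MISS, insert
vaddr=853: (6,2) not in TLB -> MISS, insert
vaddr=374: (2,3) not in TLB -> MISS, insert

Answer: MISS MISS MISS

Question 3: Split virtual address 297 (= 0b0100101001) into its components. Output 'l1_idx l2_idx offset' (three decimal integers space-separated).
vaddr = 297 = 0b0100101001
  top 3 bits -> l1_idx = 2
  next 2 bits -> l2_idx = 1
  bottom 5 bits -> offset = 9

Answer: 2 1 9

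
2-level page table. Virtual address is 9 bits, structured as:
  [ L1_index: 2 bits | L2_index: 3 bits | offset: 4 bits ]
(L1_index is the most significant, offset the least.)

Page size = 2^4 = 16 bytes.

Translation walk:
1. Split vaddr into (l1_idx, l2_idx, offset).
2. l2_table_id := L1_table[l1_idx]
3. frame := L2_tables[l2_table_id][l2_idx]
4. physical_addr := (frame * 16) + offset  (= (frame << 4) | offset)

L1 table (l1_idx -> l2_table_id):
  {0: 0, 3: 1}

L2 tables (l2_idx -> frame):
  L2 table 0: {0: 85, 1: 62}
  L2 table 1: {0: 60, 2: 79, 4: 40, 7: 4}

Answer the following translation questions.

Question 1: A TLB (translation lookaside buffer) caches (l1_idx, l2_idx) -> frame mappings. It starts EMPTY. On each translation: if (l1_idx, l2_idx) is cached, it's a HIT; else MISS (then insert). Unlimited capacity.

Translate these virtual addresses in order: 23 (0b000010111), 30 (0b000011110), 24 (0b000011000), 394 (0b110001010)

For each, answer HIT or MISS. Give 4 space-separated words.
Answer: MISS HIT HIT MISS

Derivation:
vaddr=23: (0,1) not in TLB -> MISS, insert
vaddr=30: (0,1) in TLB -> HIT
vaddr=24: (0,1) in TLB -> HIT
vaddr=394: (3,0) not in TLB -> MISS, insert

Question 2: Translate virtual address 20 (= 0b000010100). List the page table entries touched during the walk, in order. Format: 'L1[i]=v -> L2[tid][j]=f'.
Answer: L1[0]=0 -> L2[0][1]=62

Derivation:
vaddr = 20 = 0b000010100
Split: l1_idx=0, l2_idx=1, offset=4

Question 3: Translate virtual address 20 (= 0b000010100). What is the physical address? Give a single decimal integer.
Answer: 996

Derivation:
vaddr = 20 = 0b000010100
Split: l1_idx=0, l2_idx=1, offset=4
L1[0] = 0
L2[0][1] = 62
paddr = 62 * 16 + 4 = 996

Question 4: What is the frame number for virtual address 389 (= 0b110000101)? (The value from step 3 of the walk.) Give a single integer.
vaddr = 389: l1_idx=3, l2_idx=0
L1[3] = 1; L2[1][0] = 60

Answer: 60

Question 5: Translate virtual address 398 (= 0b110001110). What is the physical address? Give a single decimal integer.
Answer: 974

Derivation:
vaddr = 398 = 0b110001110
Split: l1_idx=3, l2_idx=0, offset=14
L1[3] = 1
L2[1][0] = 60
paddr = 60 * 16 + 14 = 974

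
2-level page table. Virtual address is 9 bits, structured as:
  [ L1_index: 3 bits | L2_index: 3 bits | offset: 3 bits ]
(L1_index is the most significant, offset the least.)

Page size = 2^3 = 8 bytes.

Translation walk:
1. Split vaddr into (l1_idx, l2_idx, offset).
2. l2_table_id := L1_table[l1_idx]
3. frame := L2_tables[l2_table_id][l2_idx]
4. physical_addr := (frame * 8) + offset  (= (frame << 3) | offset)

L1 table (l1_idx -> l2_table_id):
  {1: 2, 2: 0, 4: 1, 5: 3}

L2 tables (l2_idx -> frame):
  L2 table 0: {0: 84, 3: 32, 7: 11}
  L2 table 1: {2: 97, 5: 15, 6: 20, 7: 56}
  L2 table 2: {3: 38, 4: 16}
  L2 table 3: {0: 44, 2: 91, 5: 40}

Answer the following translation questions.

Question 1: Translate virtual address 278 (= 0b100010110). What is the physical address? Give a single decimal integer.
Answer: 782

Derivation:
vaddr = 278 = 0b100010110
Split: l1_idx=4, l2_idx=2, offset=6
L1[4] = 1
L2[1][2] = 97
paddr = 97 * 8 + 6 = 782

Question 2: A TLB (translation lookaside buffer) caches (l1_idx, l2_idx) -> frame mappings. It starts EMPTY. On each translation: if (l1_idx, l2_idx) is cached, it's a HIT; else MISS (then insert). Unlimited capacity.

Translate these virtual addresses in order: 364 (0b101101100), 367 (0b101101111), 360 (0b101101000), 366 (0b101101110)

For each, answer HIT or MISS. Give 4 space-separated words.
vaddr=364: (5,5) not in TLB -> MISS, insert
vaddr=367: (5,5) in TLB -> HIT
vaddr=360: (5,5) in TLB -> HIT
vaddr=366: (5,5) in TLB -> HIT

Answer: MISS HIT HIT HIT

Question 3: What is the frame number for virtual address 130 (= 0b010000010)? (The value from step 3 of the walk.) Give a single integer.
Answer: 84

Derivation:
vaddr = 130: l1_idx=2, l2_idx=0
L1[2] = 0; L2[0][0] = 84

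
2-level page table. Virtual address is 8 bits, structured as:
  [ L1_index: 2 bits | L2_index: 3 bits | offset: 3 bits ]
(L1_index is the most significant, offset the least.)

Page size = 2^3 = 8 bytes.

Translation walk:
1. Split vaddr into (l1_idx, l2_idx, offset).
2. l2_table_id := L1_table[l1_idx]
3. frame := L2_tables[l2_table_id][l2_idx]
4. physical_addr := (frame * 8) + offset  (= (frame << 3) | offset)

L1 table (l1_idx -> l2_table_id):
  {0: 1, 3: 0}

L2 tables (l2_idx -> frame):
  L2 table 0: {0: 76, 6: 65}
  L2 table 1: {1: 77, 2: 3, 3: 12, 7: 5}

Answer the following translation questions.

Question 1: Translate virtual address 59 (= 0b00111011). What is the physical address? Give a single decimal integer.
Answer: 43

Derivation:
vaddr = 59 = 0b00111011
Split: l1_idx=0, l2_idx=7, offset=3
L1[0] = 1
L2[1][7] = 5
paddr = 5 * 8 + 3 = 43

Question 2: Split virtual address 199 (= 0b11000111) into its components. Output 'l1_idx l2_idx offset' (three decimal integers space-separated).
vaddr = 199 = 0b11000111
  top 2 bits -> l1_idx = 3
  next 3 bits -> l2_idx = 0
  bottom 3 bits -> offset = 7

Answer: 3 0 7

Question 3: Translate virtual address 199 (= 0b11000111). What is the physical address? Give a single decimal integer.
Answer: 615

Derivation:
vaddr = 199 = 0b11000111
Split: l1_idx=3, l2_idx=0, offset=7
L1[3] = 0
L2[0][0] = 76
paddr = 76 * 8 + 7 = 615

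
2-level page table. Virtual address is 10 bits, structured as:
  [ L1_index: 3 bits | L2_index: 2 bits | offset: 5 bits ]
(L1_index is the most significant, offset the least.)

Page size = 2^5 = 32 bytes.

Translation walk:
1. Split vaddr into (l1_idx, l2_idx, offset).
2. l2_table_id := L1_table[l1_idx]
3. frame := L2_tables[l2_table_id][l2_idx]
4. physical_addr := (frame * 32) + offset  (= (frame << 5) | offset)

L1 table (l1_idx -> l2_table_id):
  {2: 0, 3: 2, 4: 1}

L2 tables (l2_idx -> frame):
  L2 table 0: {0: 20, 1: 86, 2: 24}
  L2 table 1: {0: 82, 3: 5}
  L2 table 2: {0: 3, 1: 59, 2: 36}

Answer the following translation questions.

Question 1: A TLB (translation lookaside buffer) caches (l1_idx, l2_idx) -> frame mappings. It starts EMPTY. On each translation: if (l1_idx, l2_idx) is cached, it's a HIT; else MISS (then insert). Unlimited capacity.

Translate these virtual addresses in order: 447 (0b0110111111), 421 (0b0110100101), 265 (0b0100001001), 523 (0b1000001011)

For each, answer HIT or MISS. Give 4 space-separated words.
Answer: MISS HIT MISS MISS

Derivation:
vaddr=447: (3,1) not in TLB -> MISS, insert
vaddr=421: (3,1) in TLB -> HIT
vaddr=265: (2,0) not in TLB -> MISS, insert
vaddr=523: (4,0) not in TLB -> MISS, insert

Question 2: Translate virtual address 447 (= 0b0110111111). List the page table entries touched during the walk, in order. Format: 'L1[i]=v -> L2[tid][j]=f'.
vaddr = 447 = 0b0110111111
Split: l1_idx=3, l2_idx=1, offset=31

Answer: L1[3]=2 -> L2[2][1]=59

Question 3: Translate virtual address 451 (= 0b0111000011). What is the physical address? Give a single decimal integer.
Answer: 1155

Derivation:
vaddr = 451 = 0b0111000011
Split: l1_idx=3, l2_idx=2, offset=3
L1[3] = 2
L2[2][2] = 36
paddr = 36 * 32 + 3 = 1155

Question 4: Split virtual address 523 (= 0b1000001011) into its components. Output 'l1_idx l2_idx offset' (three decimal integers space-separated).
Answer: 4 0 11

Derivation:
vaddr = 523 = 0b1000001011
  top 3 bits -> l1_idx = 4
  next 2 bits -> l2_idx = 0
  bottom 5 bits -> offset = 11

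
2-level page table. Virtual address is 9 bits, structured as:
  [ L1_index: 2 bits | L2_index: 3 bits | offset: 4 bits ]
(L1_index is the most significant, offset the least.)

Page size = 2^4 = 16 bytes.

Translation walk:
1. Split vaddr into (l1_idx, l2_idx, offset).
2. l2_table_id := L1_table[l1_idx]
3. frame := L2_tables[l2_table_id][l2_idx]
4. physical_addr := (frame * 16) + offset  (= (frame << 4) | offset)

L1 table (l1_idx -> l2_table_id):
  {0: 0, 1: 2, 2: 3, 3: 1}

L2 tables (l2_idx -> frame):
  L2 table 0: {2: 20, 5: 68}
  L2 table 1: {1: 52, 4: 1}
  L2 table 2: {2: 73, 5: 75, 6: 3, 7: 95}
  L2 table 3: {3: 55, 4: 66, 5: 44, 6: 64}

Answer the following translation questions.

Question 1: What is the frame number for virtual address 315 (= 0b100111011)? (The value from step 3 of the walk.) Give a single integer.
vaddr = 315: l1_idx=2, l2_idx=3
L1[2] = 3; L2[3][3] = 55

Answer: 55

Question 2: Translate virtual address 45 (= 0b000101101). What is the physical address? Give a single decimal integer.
Answer: 333

Derivation:
vaddr = 45 = 0b000101101
Split: l1_idx=0, l2_idx=2, offset=13
L1[0] = 0
L2[0][2] = 20
paddr = 20 * 16 + 13 = 333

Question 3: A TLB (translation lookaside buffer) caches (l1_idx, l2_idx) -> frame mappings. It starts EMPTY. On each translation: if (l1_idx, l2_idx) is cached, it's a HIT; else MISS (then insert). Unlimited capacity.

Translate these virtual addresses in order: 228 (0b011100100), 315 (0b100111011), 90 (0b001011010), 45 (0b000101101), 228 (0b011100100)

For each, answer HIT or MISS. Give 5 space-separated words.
vaddr=228: (1,6) not in TLB -> MISS, insert
vaddr=315: (2,3) not in TLB -> MISS, insert
vaddr=90: (0,5) not in TLB -> MISS, insert
vaddr=45: (0,2) not in TLB -> MISS, insert
vaddr=228: (1,6) in TLB -> HIT

Answer: MISS MISS MISS MISS HIT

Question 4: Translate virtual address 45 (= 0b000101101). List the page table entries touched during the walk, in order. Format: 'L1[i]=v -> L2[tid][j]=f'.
vaddr = 45 = 0b000101101
Split: l1_idx=0, l2_idx=2, offset=13

Answer: L1[0]=0 -> L2[0][2]=20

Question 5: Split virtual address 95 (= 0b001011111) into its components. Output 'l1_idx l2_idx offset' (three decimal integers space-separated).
vaddr = 95 = 0b001011111
  top 2 bits -> l1_idx = 0
  next 3 bits -> l2_idx = 5
  bottom 4 bits -> offset = 15

Answer: 0 5 15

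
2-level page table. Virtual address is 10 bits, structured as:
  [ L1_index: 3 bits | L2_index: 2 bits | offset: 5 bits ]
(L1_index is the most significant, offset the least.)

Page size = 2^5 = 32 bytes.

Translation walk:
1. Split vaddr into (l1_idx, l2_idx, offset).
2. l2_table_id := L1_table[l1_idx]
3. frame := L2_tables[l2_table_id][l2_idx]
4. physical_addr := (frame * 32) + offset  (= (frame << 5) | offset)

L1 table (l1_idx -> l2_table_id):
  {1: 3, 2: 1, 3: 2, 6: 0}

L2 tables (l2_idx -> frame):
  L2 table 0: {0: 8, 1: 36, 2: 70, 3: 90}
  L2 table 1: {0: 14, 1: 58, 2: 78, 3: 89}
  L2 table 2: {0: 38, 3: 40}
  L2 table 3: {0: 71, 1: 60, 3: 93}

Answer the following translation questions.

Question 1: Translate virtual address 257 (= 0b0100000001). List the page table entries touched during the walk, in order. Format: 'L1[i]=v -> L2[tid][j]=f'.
Answer: L1[2]=1 -> L2[1][0]=14

Derivation:
vaddr = 257 = 0b0100000001
Split: l1_idx=2, l2_idx=0, offset=1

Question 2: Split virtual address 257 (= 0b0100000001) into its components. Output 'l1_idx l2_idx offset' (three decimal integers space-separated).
Answer: 2 0 1

Derivation:
vaddr = 257 = 0b0100000001
  top 3 bits -> l1_idx = 2
  next 2 bits -> l2_idx = 0
  bottom 5 bits -> offset = 1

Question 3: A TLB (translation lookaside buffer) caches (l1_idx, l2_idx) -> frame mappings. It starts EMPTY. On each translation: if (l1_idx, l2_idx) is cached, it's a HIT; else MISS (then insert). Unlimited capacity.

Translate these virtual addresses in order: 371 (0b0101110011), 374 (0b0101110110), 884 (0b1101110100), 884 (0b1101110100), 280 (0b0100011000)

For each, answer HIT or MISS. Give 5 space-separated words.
Answer: MISS HIT MISS HIT MISS

Derivation:
vaddr=371: (2,3) not in TLB -> MISS, insert
vaddr=374: (2,3) in TLB -> HIT
vaddr=884: (6,3) not in TLB -> MISS, insert
vaddr=884: (6,3) in TLB -> HIT
vaddr=280: (2,0) not in TLB -> MISS, insert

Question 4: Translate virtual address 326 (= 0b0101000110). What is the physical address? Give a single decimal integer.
vaddr = 326 = 0b0101000110
Split: l1_idx=2, l2_idx=2, offset=6
L1[2] = 1
L2[1][2] = 78
paddr = 78 * 32 + 6 = 2502

Answer: 2502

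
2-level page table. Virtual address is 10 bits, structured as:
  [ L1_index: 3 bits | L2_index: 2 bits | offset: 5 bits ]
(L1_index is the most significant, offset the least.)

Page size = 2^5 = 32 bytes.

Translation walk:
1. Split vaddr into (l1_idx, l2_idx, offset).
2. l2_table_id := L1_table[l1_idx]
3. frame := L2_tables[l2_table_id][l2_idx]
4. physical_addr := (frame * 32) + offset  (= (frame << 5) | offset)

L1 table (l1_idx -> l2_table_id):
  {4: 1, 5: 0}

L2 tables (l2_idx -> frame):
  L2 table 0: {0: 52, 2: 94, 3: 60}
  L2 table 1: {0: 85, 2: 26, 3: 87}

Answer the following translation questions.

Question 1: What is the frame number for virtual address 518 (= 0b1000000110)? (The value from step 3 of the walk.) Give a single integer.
Answer: 85

Derivation:
vaddr = 518: l1_idx=4, l2_idx=0
L1[4] = 1; L2[1][0] = 85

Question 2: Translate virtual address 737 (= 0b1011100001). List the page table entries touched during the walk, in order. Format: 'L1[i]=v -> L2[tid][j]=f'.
Answer: L1[5]=0 -> L2[0][3]=60

Derivation:
vaddr = 737 = 0b1011100001
Split: l1_idx=5, l2_idx=3, offset=1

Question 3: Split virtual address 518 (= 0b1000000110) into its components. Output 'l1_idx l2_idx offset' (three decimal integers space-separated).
Answer: 4 0 6

Derivation:
vaddr = 518 = 0b1000000110
  top 3 bits -> l1_idx = 4
  next 2 bits -> l2_idx = 0
  bottom 5 bits -> offset = 6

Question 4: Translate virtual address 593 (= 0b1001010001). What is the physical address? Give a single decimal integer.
Answer: 849

Derivation:
vaddr = 593 = 0b1001010001
Split: l1_idx=4, l2_idx=2, offset=17
L1[4] = 1
L2[1][2] = 26
paddr = 26 * 32 + 17 = 849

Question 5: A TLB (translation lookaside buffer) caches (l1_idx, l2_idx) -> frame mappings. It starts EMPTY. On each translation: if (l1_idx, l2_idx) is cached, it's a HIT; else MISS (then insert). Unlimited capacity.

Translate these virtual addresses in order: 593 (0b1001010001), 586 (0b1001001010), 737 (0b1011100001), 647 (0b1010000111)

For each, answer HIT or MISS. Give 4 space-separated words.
vaddr=593: (4,2) not in TLB -> MISS, insert
vaddr=586: (4,2) in TLB -> HIT
vaddr=737: (5,3) not in TLB -> MISS, insert
vaddr=647: (5,0) not in TLB -> MISS, insert

Answer: MISS HIT MISS MISS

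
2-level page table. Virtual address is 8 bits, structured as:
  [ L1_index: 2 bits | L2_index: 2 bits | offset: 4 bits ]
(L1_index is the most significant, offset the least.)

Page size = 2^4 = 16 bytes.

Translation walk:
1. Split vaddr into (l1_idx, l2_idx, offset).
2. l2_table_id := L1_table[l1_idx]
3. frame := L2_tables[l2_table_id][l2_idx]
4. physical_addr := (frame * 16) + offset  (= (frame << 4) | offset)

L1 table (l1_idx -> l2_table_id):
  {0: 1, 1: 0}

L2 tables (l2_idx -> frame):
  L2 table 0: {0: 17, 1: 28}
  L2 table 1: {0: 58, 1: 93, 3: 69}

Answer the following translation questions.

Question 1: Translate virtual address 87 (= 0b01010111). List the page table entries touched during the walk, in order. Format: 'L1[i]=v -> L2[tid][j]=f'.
vaddr = 87 = 0b01010111
Split: l1_idx=1, l2_idx=1, offset=7

Answer: L1[1]=0 -> L2[0][1]=28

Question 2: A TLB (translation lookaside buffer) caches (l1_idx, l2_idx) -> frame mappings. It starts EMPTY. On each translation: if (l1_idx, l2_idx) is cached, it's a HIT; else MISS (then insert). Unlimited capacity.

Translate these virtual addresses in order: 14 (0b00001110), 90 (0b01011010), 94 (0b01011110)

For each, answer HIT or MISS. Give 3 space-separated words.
vaddr=14: (0,0) not in TLB -> MISS, insert
vaddr=90: (1,1) not in TLB -> MISS, insert
vaddr=94: (1,1) in TLB -> HIT

Answer: MISS MISS HIT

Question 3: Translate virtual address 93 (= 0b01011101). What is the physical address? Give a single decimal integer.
vaddr = 93 = 0b01011101
Split: l1_idx=1, l2_idx=1, offset=13
L1[1] = 0
L2[0][1] = 28
paddr = 28 * 16 + 13 = 461

Answer: 461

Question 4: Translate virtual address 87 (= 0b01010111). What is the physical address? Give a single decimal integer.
Answer: 455

Derivation:
vaddr = 87 = 0b01010111
Split: l1_idx=1, l2_idx=1, offset=7
L1[1] = 0
L2[0][1] = 28
paddr = 28 * 16 + 7 = 455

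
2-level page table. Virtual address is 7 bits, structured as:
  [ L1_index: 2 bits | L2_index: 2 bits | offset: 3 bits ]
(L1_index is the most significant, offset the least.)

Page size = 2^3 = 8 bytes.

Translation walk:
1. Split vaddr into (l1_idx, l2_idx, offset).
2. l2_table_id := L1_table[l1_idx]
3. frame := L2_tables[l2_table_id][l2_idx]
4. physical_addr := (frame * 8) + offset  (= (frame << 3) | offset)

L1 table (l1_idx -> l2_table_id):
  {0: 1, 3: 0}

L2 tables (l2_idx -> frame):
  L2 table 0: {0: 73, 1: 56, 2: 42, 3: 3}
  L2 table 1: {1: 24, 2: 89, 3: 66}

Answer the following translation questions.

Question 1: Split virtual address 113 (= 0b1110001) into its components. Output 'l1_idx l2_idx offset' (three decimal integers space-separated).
Answer: 3 2 1

Derivation:
vaddr = 113 = 0b1110001
  top 2 bits -> l1_idx = 3
  next 2 bits -> l2_idx = 2
  bottom 3 bits -> offset = 1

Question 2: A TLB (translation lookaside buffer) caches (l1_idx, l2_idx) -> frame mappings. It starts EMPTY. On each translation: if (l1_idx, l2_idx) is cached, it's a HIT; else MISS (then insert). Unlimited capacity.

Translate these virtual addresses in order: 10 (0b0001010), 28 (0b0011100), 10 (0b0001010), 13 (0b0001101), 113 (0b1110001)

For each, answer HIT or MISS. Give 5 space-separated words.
Answer: MISS MISS HIT HIT MISS

Derivation:
vaddr=10: (0,1) not in TLB -> MISS, insert
vaddr=28: (0,3) not in TLB -> MISS, insert
vaddr=10: (0,1) in TLB -> HIT
vaddr=13: (0,1) in TLB -> HIT
vaddr=113: (3,2) not in TLB -> MISS, insert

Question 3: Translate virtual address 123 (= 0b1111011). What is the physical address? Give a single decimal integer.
Answer: 27

Derivation:
vaddr = 123 = 0b1111011
Split: l1_idx=3, l2_idx=3, offset=3
L1[3] = 0
L2[0][3] = 3
paddr = 3 * 8 + 3 = 27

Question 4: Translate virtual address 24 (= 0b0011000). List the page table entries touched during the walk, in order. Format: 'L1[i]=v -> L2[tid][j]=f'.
vaddr = 24 = 0b0011000
Split: l1_idx=0, l2_idx=3, offset=0

Answer: L1[0]=1 -> L2[1][3]=66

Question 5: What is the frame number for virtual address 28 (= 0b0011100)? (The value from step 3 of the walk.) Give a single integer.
Answer: 66

Derivation:
vaddr = 28: l1_idx=0, l2_idx=3
L1[0] = 1; L2[1][3] = 66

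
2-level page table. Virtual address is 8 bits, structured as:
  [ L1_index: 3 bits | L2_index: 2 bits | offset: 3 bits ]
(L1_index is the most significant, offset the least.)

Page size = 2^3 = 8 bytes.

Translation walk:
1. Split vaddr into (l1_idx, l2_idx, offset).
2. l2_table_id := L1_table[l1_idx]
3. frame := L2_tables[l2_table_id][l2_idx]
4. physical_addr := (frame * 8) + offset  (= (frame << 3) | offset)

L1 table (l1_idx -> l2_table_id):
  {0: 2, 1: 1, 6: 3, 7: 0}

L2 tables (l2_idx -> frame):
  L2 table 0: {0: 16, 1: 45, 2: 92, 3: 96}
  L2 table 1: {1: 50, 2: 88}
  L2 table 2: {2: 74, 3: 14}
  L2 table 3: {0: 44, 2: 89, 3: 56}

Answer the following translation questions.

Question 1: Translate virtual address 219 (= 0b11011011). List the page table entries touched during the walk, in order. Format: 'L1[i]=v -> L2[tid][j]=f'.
vaddr = 219 = 0b11011011
Split: l1_idx=6, l2_idx=3, offset=3

Answer: L1[6]=3 -> L2[3][3]=56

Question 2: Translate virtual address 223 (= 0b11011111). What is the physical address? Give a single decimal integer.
Answer: 455

Derivation:
vaddr = 223 = 0b11011111
Split: l1_idx=6, l2_idx=3, offset=7
L1[6] = 3
L2[3][3] = 56
paddr = 56 * 8 + 7 = 455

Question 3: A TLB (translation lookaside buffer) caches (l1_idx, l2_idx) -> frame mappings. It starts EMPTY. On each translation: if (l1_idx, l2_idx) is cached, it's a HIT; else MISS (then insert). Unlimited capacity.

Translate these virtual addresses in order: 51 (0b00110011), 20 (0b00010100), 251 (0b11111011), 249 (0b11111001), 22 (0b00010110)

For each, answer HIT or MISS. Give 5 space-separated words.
Answer: MISS MISS MISS HIT HIT

Derivation:
vaddr=51: (1,2) not in TLB -> MISS, insert
vaddr=20: (0,2) not in TLB -> MISS, insert
vaddr=251: (7,3) not in TLB -> MISS, insert
vaddr=249: (7,3) in TLB -> HIT
vaddr=22: (0,2) in TLB -> HIT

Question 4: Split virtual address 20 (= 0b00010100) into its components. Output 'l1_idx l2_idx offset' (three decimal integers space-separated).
vaddr = 20 = 0b00010100
  top 3 bits -> l1_idx = 0
  next 2 bits -> l2_idx = 2
  bottom 3 bits -> offset = 4

Answer: 0 2 4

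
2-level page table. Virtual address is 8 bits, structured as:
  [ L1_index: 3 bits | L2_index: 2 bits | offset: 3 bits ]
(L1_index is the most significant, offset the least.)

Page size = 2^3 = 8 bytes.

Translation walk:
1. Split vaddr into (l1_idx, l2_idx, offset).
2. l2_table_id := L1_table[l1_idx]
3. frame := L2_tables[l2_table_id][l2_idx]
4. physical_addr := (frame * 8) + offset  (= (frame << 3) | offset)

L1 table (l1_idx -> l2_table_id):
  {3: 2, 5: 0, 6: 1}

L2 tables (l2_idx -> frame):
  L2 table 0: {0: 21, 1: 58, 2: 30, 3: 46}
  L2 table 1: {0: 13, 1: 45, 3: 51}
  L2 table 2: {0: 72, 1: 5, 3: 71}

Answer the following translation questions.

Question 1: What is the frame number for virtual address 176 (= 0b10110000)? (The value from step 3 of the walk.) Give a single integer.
vaddr = 176: l1_idx=5, l2_idx=2
L1[5] = 0; L2[0][2] = 30

Answer: 30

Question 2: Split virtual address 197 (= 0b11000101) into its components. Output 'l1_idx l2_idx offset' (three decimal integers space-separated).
vaddr = 197 = 0b11000101
  top 3 bits -> l1_idx = 6
  next 2 bits -> l2_idx = 0
  bottom 3 bits -> offset = 5

Answer: 6 0 5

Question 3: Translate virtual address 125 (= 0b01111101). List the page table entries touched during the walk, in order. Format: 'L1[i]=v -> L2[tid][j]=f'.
Answer: L1[3]=2 -> L2[2][3]=71

Derivation:
vaddr = 125 = 0b01111101
Split: l1_idx=3, l2_idx=3, offset=5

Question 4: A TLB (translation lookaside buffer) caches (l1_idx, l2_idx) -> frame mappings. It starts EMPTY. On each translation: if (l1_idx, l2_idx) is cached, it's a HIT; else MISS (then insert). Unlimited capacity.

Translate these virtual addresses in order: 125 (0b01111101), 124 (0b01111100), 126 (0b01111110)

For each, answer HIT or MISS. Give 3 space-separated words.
Answer: MISS HIT HIT

Derivation:
vaddr=125: (3,3) not in TLB -> MISS, insert
vaddr=124: (3,3) in TLB -> HIT
vaddr=126: (3,3) in TLB -> HIT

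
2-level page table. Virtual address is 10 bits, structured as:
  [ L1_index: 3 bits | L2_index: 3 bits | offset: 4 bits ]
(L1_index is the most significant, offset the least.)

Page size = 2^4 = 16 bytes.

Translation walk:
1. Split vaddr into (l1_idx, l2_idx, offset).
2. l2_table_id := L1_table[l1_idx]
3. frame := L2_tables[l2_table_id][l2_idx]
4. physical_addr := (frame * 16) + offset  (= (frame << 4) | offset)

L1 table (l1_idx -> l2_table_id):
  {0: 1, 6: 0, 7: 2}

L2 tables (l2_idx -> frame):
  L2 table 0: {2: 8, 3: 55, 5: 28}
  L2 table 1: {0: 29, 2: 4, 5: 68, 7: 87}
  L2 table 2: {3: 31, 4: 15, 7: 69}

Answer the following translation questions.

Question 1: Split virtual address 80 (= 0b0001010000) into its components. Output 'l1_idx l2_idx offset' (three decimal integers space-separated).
Answer: 0 5 0

Derivation:
vaddr = 80 = 0b0001010000
  top 3 bits -> l1_idx = 0
  next 3 bits -> l2_idx = 5
  bottom 4 bits -> offset = 0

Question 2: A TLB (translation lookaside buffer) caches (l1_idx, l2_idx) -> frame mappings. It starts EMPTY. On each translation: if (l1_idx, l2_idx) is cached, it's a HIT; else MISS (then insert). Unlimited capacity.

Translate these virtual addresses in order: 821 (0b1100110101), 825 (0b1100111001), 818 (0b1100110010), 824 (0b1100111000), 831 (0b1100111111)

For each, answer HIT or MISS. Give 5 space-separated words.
Answer: MISS HIT HIT HIT HIT

Derivation:
vaddr=821: (6,3) not in TLB -> MISS, insert
vaddr=825: (6,3) in TLB -> HIT
vaddr=818: (6,3) in TLB -> HIT
vaddr=824: (6,3) in TLB -> HIT
vaddr=831: (6,3) in TLB -> HIT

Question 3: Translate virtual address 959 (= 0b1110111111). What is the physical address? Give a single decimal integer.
vaddr = 959 = 0b1110111111
Split: l1_idx=7, l2_idx=3, offset=15
L1[7] = 2
L2[2][3] = 31
paddr = 31 * 16 + 15 = 511

Answer: 511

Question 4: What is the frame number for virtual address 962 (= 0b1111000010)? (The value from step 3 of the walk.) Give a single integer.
vaddr = 962: l1_idx=7, l2_idx=4
L1[7] = 2; L2[2][4] = 15

Answer: 15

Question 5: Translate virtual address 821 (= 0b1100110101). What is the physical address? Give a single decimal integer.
vaddr = 821 = 0b1100110101
Split: l1_idx=6, l2_idx=3, offset=5
L1[6] = 0
L2[0][3] = 55
paddr = 55 * 16 + 5 = 885

Answer: 885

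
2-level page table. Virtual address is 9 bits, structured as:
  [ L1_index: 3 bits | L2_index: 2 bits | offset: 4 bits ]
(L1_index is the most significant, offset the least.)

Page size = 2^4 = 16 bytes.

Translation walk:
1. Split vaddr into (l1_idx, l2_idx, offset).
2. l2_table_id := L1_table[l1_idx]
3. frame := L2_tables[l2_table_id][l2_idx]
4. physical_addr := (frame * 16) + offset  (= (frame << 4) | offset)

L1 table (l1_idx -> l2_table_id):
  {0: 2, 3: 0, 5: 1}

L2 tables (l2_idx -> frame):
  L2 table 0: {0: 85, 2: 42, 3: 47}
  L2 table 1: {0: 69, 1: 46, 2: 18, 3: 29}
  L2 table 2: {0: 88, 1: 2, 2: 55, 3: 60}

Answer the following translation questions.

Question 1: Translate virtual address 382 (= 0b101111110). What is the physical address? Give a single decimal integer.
vaddr = 382 = 0b101111110
Split: l1_idx=5, l2_idx=3, offset=14
L1[5] = 1
L2[1][3] = 29
paddr = 29 * 16 + 14 = 478

Answer: 478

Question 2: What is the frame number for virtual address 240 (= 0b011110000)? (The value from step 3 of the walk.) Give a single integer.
vaddr = 240: l1_idx=3, l2_idx=3
L1[3] = 0; L2[0][3] = 47

Answer: 47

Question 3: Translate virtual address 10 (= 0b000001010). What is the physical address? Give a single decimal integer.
vaddr = 10 = 0b000001010
Split: l1_idx=0, l2_idx=0, offset=10
L1[0] = 2
L2[2][0] = 88
paddr = 88 * 16 + 10 = 1418

Answer: 1418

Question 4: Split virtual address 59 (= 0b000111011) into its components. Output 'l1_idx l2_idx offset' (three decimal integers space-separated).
vaddr = 59 = 0b000111011
  top 3 bits -> l1_idx = 0
  next 2 bits -> l2_idx = 3
  bottom 4 bits -> offset = 11

Answer: 0 3 11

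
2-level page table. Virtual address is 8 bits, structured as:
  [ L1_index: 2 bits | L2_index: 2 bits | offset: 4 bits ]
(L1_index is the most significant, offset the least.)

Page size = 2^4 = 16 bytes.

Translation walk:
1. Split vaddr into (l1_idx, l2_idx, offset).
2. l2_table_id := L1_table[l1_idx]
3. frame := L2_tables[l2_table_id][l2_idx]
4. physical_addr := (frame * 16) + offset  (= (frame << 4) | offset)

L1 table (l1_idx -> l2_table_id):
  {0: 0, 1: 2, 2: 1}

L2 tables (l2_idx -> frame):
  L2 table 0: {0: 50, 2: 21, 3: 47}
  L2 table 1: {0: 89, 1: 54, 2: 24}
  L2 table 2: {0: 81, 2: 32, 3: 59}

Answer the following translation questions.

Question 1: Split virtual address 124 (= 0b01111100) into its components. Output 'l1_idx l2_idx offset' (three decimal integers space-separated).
Answer: 1 3 12

Derivation:
vaddr = 124 = 0b01111100
  top 2 bits -> l1_idx = 1
  next 2 bits -> l2_idx = 3
  bottom 4 bits -> offset = 12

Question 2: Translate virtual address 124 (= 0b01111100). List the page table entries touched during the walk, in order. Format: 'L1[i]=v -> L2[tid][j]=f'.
Answer: L1[1]=2 -> L2[2][3]=59

Derivation:
vaddr = 124 = 0b01111100
Split: l1_idx=1, l2_idx=3, offset=12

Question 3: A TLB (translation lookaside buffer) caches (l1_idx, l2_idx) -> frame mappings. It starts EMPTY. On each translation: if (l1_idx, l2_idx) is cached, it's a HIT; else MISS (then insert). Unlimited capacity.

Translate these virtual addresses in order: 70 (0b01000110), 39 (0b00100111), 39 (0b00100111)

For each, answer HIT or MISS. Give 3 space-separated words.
vaddr=70: (1,0) not in TLB -> MISS, insert
vaddr=39: (0,2) not in TLB -> MISS, insert
vaddr=39: (0,2) in TLB -> HIT

Answer: MISS MISS HIT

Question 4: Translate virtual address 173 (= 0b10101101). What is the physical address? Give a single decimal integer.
Answer: 397

Derivation:
vaddr = 173 = 0b10101101
Split: l1_idx=2, l2_idx=2, offset=13
L1[2] = 1
L2[1][2] = 24
paddr = 24 * 16 + 13 = 397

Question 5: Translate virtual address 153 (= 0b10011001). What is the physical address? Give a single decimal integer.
Answer: 873

Derivation:
vaddr = 153 = 0b10011001
Split: l1_idx=2, l2_idx=1, offset=9
L1[2] = 1
L2[1][1] = 54
paddr = 54 * 16 + 9 = 873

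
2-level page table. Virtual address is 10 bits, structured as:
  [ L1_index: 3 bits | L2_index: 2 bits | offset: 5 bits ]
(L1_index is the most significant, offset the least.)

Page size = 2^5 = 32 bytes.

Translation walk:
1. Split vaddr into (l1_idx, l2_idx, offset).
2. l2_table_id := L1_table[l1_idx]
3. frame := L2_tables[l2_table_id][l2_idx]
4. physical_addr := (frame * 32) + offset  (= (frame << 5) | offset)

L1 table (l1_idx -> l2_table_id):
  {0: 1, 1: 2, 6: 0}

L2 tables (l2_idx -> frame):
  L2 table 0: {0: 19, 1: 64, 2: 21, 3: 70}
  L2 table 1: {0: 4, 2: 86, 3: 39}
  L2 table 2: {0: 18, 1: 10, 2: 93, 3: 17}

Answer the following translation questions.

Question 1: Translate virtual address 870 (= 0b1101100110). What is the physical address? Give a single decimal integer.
Answer: 2246

Derivation:
vaddr = 870 = 0b1101100110
Split: l1_idx=6, l2_idx=3, offset=6
L1[6] = 0
L2[0][3] = 70
paddr = 70 * 32 + 6 = 2246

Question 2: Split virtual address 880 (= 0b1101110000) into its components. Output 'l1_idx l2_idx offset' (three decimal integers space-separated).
Answer: 6 3 16

Derivation:
vaddr = 880 = 0b1101110000
  top 3 bits -> l1_idx = 6
  next 2 bits -> l2_idx = 3
  bottom 5 bits -> offset = 16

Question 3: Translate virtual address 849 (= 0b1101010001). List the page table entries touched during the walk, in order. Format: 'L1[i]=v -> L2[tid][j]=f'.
Answer: L1[6]=0 -> L2[0][2]=21

Derivation:
vaddr = 849 = 0b1101010001
Split: l1_idx=6, l2_idx=2, offset=17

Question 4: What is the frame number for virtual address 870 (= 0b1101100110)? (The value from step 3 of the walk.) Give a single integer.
Answer: 70

Derivation:
vaddr = 870: l1_idx=6, l2_idx=3
L1[6] = 0; L2[0][3] = 70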